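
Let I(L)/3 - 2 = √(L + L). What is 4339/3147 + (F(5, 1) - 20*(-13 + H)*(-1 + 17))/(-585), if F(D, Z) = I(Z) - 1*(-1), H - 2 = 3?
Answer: -1846678/613665 - √2/195 ≈ -3.0165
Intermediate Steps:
H = 5 (H = 2 + 3 = 5)
I(L) = 6 + 3*√2*√L (I(L) = 6 + 3*√(L + L) = 6 + 3*√(2*L) = 6 + 3*(√2*√L) = 6 + 3*√2*√L)
F(D, Z) = 7 + 3*√2*√Z (F(D, Z) = (6 + 3*√2*√Z) - 1*(-1) = (6 + 3*√2*√Z) + 1 = 7 + 3*√2*√Z)
4339/3147 + (F(5, 1) - 20*(-13 + H)*(-1 + 17))/(-585) = 4339/3147 + ((7 + 3*√2*√1) - 20*(-13 + 5)*(-1 + 17))/(-585) = 4339*(1/3147) + ((7 + 3*√2*1) - (-160)*16)*(-1/585) = 4339/3147 + ((7 + 3*√2) - 20*(-128))*(-1/585) = 4339/3147 + ((7 + 3*√2) + 2560)*(-1/585) = 4339/3147 + (2567 + 3*√2)*(-1/585) = 4339/3147 + (-2567/585 - √2/195) = -1846678/613665 - √2/195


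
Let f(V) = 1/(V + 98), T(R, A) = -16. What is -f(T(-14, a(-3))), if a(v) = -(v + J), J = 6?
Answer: -1/82 ≈ -0.012195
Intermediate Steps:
a(v) = -6 - v (a(v) = -(v + 6) = -(6 + v) = -6 - v)
f(V) = 1/(98 + V)
-f(T(-14, a(-3))) = -1/(98 - 16) = -1/82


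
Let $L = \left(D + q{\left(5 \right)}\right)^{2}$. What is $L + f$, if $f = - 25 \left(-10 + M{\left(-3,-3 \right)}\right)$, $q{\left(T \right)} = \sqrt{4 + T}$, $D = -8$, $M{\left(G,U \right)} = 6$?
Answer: $125$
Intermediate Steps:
$f = 100$ ($f = - 25 \left(-10 + 6\right) = \left(-25\right) \left(-4\right) = 100$)
$L = 25$ ($L = \left(-8 + \sqrt{4 + 5}\right)^{2} = \left(-8 + \sqrt{9}\right)^{2} = \left(-8 + 3\right)^{2} = \left(-5\right)^{2} = 25$)
$L + f = 25 + 100 = 125$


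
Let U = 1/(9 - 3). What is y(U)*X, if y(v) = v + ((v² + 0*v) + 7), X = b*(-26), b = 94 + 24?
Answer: -198653/9 ≈ -22073.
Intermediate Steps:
b = 118
X = -3068 (X = 118*(-26) = -3068)
U = ⅙ (U = 1/6 = ⅙ ≈ 0.16667)
y(v) = 7 + v + v² (y(v) = v + ((v² + 0) + 7) = v + (v² + 7) = v + (7 + v²) = 7 + v + v²)
y(U)*X = (7 + ⅙ + (⅙)²)*(-3068) = (7 + ⅙ + 1/36)*(-3068) = (259/36)*(-3068) = -198653/9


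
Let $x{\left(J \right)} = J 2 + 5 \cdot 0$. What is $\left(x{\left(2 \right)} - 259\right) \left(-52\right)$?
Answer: $13260$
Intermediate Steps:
$x{\left(J \right)} = 2 J$ ($x{\left(J \right)} = 2 J + 0 = 2 J$)
$\left(x{\left(2 \right)} - 259\right) \left(-52\right) = \left(2 \cdot 2 - 259\right) \left(-52\right) = \left(4 - 259\right) \left(-52\right) = \left(-255\right) \left(-52\right) = 13260$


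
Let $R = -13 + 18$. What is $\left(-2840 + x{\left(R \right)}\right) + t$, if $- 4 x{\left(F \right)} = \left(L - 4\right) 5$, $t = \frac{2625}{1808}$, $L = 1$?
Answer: $- \frac{5125315}{1808} \approx -2834.8$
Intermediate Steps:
$R = 5$
$t = \frac{2625}{1808}$ ($t = 2625 \cdot \frac{1}{1808} = \frac{2625}{1808} \approx 1.4519$)
$x{\left(F \right)} = \frac{15}{4}$ ($x{\left(F \right)} = - \frac{\left(1 - 4\right) 5}{4} = - \frac{\left(-3\right) 5}{4} = \left(- \frac{1}{4}\right) \left(-15\right) = \frac{15}{4}$)
$\left(-2840 + x{\left(R \right)}\right) + t = \left(-2840 + \frac{15}{4}\right) + \frac{2625}{1808} = - \frac{11345}{4} + \frac{2625}{1808} = - \frac{5125315}{1808}$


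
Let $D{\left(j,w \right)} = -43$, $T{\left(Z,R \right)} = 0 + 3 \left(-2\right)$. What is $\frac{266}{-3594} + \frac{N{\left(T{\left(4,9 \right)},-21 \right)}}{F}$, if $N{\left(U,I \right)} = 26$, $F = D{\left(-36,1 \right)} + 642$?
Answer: $- \frac{55}{1797} \approx -0.030607$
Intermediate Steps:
$T{\left(Z,R \right)} = -6$ ($T{\left(Z,R \right)} = 0 - 6 = -6$)
$F = 599$ ($F = -43 + 642 = 599$)
$\frac{266}{-3594} + \frac{N{\left(T{\left(4,9 \right)},-21 \right)}}{F} = \frac{266}{-3594} + \frac{26}{599} = 266 \left(- \frac{1}{3594}\right) + 26 \cdot \frac{1}{599} = - \frac{133}{1797} + \frac{26}{599} = - \frac{55}{1797}$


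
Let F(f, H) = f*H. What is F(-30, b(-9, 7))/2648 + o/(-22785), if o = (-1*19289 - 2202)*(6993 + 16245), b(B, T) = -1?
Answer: 220405448589/10055780 ≈ 21918.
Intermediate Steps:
F(f, H) = H*f
o = -499407858 (o = (-19289 - 2202)*23238 = -21491*23238 = -499407858)
F(-30, b(-9, 7))/2648 + o/(-22785) = -1*(-30)/2648 - 499407858/(-22785) = 30*(1/2648) - 499407858*(-1/22785) = 15/1324 + 166469286/7595 = 220405448589/10055780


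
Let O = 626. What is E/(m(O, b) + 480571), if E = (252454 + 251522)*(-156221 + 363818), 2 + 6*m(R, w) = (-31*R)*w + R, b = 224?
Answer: -313871717016/731447 ≈ -4.2911e+5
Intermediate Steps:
m(R, w) = -⅓ + R/6 - 31*R*w/6 (m(R, w) = -⅓ + ((-31*R)*w + R)/6 = -⅓ + (-31*R*w + R)/6 = -⅓ + (R - 31*R*w)/6 = -⅓ + (R/6 - 31*R*w/6) = -⅓ + R/6 - 31*R*w/6)
E = 104623905672 (E = 503976*207597 = 104623905672)
E/(m(O, b) + 480571) = 104623905672/((-⅓ + (⅙)*626 - 31/6*626*224) + 480571) = 104623905672/((-⅓ + 313/3 - 2173472/3) + 480571) = 104623905672/(-2173160/3 + 480571) = 104623905672/(-731447/3) = 104623905672*(-3/731447) = -313871717016/731447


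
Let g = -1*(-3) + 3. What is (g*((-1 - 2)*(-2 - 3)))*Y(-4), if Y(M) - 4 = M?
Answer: 0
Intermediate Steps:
Y(M) = 4 + M
g = 6 (g = 3 + 3 = 6)
(g*((-1 - 2)*(-2 - 3)))*Y(-4) = (6*((-1 - 2)*(-2 - 3)))*(4 - 4) = (6*(-3*(-5)))*0 = (6*15)*0 = 90*0 = 0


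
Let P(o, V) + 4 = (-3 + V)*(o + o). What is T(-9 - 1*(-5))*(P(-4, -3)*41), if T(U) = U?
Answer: -7216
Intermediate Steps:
P(o, V) = -4 + 2*o*(-3 + V) (P(o, V) = -4 + (-3 + V)*(o + o) = -4 + (-3 + V)*(2*o) = -4 + 2*o*(-3 + V))
T(-9 - 1*(-5))*(P(-4, -3)*41) = (-9 - 1*(-5))*((-4 - 6*(-4) + 2*(-3)*(-4))*41) = (-9 + 5)*((-4 + 24 + 24)*41) = -176*41 = -4*1804 = -7216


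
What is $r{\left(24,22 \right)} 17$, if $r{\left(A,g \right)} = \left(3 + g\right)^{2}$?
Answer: $10625$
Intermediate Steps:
$r{\left(24,22 \right)} 17 = \left(3 + 22\right)^{2} \cdot 17 = 25^{2} \cdot 17 = 625 \cdot 17 = 10625$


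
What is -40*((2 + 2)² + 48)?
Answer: -2560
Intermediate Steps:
-40*((2 + 2)² + 48) = -40*(4² + 48) = -40*(16 + 48) = -40*64 = -2560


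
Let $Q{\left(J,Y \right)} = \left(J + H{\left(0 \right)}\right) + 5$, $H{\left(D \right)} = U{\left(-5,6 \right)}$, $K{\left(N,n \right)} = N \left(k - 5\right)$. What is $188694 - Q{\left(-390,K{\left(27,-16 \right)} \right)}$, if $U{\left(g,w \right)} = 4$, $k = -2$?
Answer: $189075$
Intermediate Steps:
$K{\left(N,n \right)} = - 7 N$ ($K{\left(N,n \right)} = N \left(-2 - 5\right) = N \left(-7\right) = - 7 N$)
$H{\left(D \right)} = 4$
$Q{\left(J,Y \right)} = 9 + J$ ($Q{\left(J,Y \right)} = \left(J + 4\right) + 5 = \left(4 + J\right) + 5 = 9 + J$)
$188694 - Q{\left(-390,K{\left(27,-16 \right)} \right)} = 188694 - \left(9 - 390\right) = 188694 - -381 = 188694 + 381 = 189075$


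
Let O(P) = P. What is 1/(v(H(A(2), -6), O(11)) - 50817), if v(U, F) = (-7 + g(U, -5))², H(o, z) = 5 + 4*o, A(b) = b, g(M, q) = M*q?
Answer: -1/45633 ≈ -2.1914e-5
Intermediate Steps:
v(U, F) = (-7 - 5*U)² (v(U, F) = (-7 + U*(-5))² = (-7 - 5*U)²)
1/(v(H(A(2), -6), O(11)) - 50817) = 1/((7 + 5*(5 + 4*2))² - 50817) = 1/((7 + 5*(5 + 8))² - 50817) = 1/((7 + 5*13)² - 50817) = 1/((7 + 65)² - 50817) = 1/(72² - 50817) = 1/(5184 - 50817) = 1/(-45633) = -1/45633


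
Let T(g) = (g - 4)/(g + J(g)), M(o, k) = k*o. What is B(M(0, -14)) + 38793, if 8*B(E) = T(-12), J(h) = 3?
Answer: 349139/9 ≈ 38793.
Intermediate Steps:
T(g) = (-4 + g)/(3 + g) (T(g) = (g - 4)/(g + 3) = (-4 + g)/(3 + g))
B(E) = 2/9 (B(E) = ((-4 - 12)/(3 - 12))/8 = (-16/(-9))/8 = (-⅑*(-16))/8 = (⅛)*(16/9) = 2/9)
B(M(0, -14)) + 38793 = 2/9 + 38793 = 349139/9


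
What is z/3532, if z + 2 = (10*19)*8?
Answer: 759/1766 ≈ 0.42978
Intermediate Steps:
z = 1518 (z = -2 + (10*19)*8 = -2 + 190*8 = -2 + 1520 = 1518)
z/3532 = 1518/3532 = 1518*(1/3532) = 759/1766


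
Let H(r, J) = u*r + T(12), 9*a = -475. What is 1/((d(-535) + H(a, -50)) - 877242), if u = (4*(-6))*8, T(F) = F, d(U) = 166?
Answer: -3/2600792 ≈ -1.1535e-6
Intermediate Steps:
a = -475/9 (a = (⅑)*(-475) = -475/9 ≈ -52.778)
u = -192 (u = -24*8 = -192)
H(r, J) = 12 - 192*r (H(r, J) = -192*r + 12 = 12 - 192*r)
1/((d(-535) + H(a, -50)) - 877242) = 1/((166 + (12 - 192*(-475/9))) - 877242) = 1/((166 + (12 + 30400/3)) - 877242) = 1/((166 + 30436/3) - 877242) = 1/(30934/3 - 877242) = 1/(-2600792/3) = -3/2600792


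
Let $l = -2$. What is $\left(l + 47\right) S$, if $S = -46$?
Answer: $-2070$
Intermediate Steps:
$\left(l + 47\right) S = \left(-2 + 47\right) \left(-46\right) = 45 \left(-46\right) = -2070$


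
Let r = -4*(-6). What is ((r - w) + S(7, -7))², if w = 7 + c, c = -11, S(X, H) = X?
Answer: 1225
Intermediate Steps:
r = 24
w = -4 (w = 7 - 11 = -4)
((r - w) + S(7, -7))² = ((24 - 1*(-4)) + 7)² = ((24 + 4) + 7)² = (28 + 7)² = 35² = 1225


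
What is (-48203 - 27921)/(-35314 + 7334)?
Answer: 19031/6995 ≈ 2.7207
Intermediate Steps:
(-48203 - 27921)/(-35314 + 7334) = -76124/(-27980) = -76124*(-1/27980) = 19031/6995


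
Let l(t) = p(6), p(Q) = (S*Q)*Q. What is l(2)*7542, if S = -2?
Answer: -543024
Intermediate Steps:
p(Q) = -2*Q² (p(Q) = (-2*Q)*Q = -2*Q²)
l(t) = -72 (l(t) = -2*6² = -2*36 = -72)
l(2)*7542 = -72*7542 = -543024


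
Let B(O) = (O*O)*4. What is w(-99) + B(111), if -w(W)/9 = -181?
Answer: 50913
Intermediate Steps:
w(W) = 1629 (w(W) = -9*(-181) = 1629)
B(O) = 4*O² (B(O) = O²*4 = 4*O²)
w(-99) + B(111) = 1629 + 4*111² = 1629 + 4*12321 = 1629 + 49284 = 50913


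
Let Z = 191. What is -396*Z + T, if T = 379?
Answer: -75257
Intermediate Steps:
-396*Z + T = -396*191 + 379 = -75636 + 379 = -75257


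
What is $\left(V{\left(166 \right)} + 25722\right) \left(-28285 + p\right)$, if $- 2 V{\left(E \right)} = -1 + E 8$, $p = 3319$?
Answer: $-625610511$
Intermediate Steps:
$V{\left(E \right)} = \frac{1}{2} - 4 E$ ($V{\left(E \right)} = - \frac{-1 + E 8}{2} = - \frac{-1 + 8 E}{2} = \frac{1}{2} - 4 E$)
$\left(V{\left(166 \right)} + 25722\right) \left(-28285 + p\right) = \left(\left(\frac{1}{2} - 664\right) + 25722\right) \left(-28285 + 3319\right) = \left(\left(\frac{1}{2} - 664\right) + 25722\right) \left(-24966\right) = \left(- \frac{1327}{2} + 25722\right) \left(-24966\right) = \frac{50117}{2} \left(-24966\right) = -625610511$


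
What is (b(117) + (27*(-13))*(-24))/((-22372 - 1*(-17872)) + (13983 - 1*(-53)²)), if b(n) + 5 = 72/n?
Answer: 109455/86762 ≈ 1.2616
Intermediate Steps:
b(n) = -5 + 72/n
(b(117) + (27*(-13))*(-24))/((-22372 - 1*(-17872)) + (13983 - 1*(-53)²)) = ((-5 + 72/117) + (27*(-13))*(-24))/((-22372 - 1*(-17872)) + (13983 - 1*(-53)²)) = ((-5 + 72*(1/117)) - 351*(-24))/((-22372 + 17872) + (13983 - 1*2809)) = ((-5 + 8/13) + 8424)/(-4500 + (13983 - 2809)) = (-57/13 + 8424)/(-4500 + 11174) = (109455/13)/6674 = (109455/13)*(1/6674) = 109455/86762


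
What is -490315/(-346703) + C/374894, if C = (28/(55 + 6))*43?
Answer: 800943048473/566327810243 ≈ 1.4143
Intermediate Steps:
C = 1204/61 (C = (28/61)*43 = 1204/61 ≈ 19.738)
-490315/(-346703) + C/374894 = -490315/(-346703) + (1204/61)/374894 = -490315*(-1/346703) + (1204/61)*(1/374894) = 70045/49529 + 602/11434267 = 800943048473/566327810243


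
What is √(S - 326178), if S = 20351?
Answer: I*√305827 ≈ 553.02*I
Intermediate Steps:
√(S - 326178) = √(20351 - 326178) = √(-305827) = I*√305827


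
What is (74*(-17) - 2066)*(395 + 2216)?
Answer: -8678964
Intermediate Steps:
(74*(-17) - 2066)*(395 + 2216) = (-1258 - 2066)*2611 = -3324*2611 = -8678964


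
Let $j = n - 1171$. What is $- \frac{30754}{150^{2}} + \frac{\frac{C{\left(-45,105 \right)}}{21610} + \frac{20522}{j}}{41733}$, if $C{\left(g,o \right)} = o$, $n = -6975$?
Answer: $- \frac{313810184844161}{229577223718125} \approx -1.3669$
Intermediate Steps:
$j = -8146$ ($j = -6975 - 1171 = -8146$)
$- \frac{30754}{150^{2}} + \frac{\frac{C{\left(-45,105 \right)}}{21610} + \frac{20522}{j}}{41733} = - \frac{30754}{150^{2}} + \frac{\frac{105}{21610} + \frac{20522}{-8146}}{41733} = - \frac{30754}{22500} + \left(105 \cdot \frac{1}{21610} + 20522 \left(- \frac{1}{8146}\right)\right) \frac{1}{41733} = \left(-30754\right) \frac{1}{22500} + \left(\frac{21}{4322} - \frac{10261}{4073}\right) \frac{1}{41733} = - \frac{15377}{11250} - \frac{44262509}{734647115898} = - \frac{313810184844161}{229577223718125}$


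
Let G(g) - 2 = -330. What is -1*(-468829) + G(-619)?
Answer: 468501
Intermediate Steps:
G(g) = -328 (G(g) = 2 - 330 = -328)
-1*(-468829) + G(-619) = -1*(-468829) - 328 = 468829 - 328 = 468501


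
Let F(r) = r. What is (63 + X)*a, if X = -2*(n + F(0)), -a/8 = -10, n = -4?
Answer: 5680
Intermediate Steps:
a = 80 (a = -8*(-10) = 80)
X = 8 (X = -2*(-4 + 0) = -2*(-4) = 8)
(63 + X)*a = (63 + 8)*80 = 71*80 = 5680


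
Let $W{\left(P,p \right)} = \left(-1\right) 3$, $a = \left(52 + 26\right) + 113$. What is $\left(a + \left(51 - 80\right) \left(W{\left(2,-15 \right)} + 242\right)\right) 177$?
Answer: $-1192980$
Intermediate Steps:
$a = 191$ ($a = 78 + 113 = 191$)
$W{\left(P,p \right)} = -3$
$\left(a + \left(51 - 80\right) \left(W{\left(2,-15 \right)} + 242\right)\right) 177 = \left(191 + \left(51 - 80\right) \left(-3 + 242\right)\right) 177 = \left(191 - 6931\right) 177 = \left(-6740\right) 177 = -1192980$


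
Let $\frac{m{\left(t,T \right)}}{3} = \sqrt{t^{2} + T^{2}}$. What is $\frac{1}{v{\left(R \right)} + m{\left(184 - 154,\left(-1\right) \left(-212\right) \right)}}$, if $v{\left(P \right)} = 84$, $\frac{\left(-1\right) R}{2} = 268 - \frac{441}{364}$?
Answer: $- \frac{7}{33795} + \frac{\sqrt{11461}}{67590} \approx 0.0013768$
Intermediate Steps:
$R = - \frac{13873}{26}$ ($R = - 2 \left(268 - \frac{441}{364}\right) = - 2 \left(268 - 441 \cdot \frac{1}{364}\right) = - 2 \left(268 - \frac{63}{52}\right) = \left(-2\right) \frac{13873}{52} = - \frac{13873}{26} \approx -533.58$)
$m{\left(t,T \right)} = 3 \sqrt{T^{2} + t^{2}}$ ($m{\left(t,T \right)} = 3 \sqrt{t^{2} + T^{2}} = 3 \sqrt{T^{2} + t^{2}}$)
$\frac{1}{v{\left(R \right)} + m{\left(184 - 154,\left(-1\right) \left(-212\right) \right)}} = \frac{1}{84 + 3 \sqrt{\left(\left(-1\right) \left(-212\right)\right)^{2} + \left(184 - 154\right)^{2}}} = \frac{1}{84 + 3 \sqrt{212^{2} + \left(184 - 154\right)^{2}}} = \frac{1}{84 + 3 \sqrt{44944 + 30^{2}}} = \frac{1}{84 + 3 \sqrt{44944 + 900}} = \frac{1}{84 + 3 \sqrt{45844}} = \frac{1}{84 + 3 \cdot 2 \sqrt{11461}} = \frac{1}{84 + 6 \sqrt{11461}}$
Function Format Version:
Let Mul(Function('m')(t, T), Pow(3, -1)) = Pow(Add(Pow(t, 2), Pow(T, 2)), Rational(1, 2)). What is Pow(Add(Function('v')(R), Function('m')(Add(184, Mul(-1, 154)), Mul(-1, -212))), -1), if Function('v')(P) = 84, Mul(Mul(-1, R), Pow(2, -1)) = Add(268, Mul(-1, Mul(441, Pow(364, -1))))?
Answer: Add(Rational(-7, 33795), Mul(Rational(1, 67590), Pow(11461, Rational(1, 2)))) ≈ 0.0013768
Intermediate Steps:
R = Rational(-13873, 26) (R = Mul(-2, Add(268, Mul(-1, Mul(441, Pow(364, -1))))) = Mul(-2, Add(268, Mul(-1, Mul(441, Rational(1, 364))))) = Mul(-2, Add(268, Mul(-1, Rational(63, 52)))) = Mul(-2, Add(268, Rational(-63, 52))) = Mul(-2, Rational(13873, 52)) = Rational(-13873, 26) ≈ -533.58)
Function('m')(t, T) = Mul(3, Pow(Add(Pow(T, 2), Pow(t, 2)), Rational(1, 2))) (Function('m')(t, T) = Mul(3, Pow(Add(Pow(t, 2), Pow(T, 2)), Rational(1, 2))) = Mul(3, Pow(Add(Pow(T, 2), Pow(t, 2)), Rational(1, 2))))
Pow(Add(Function('v')(R), Function('m')(Add(184, Mul(-1, 154)), Mul(-1, -212))), -1) = Pow(Add(84, Mul(3, Pow(Add(Pow(Mul(-1, -212), 2), Pow(Add(184, Mul(-1, 154)), 2)), Rational(1, 2)))), -1) = Pow(Add(84, Mul(3, Pow(Add(Pow(212, 2), Pow(Add(184, -154), 2)), Rational(1, 2)))), -1) = Pow(Add(84, Mul(3, Pow(Add(44944, Pow(30, 2)), Rational(1, 2)))), -1) = Pow(Add(84, Mul(3, Pow(Add(44944, 900), Rational(1, 2)))), -1) = Pow(Add(84, Mul(3, Pow(45844, Rational(1, 2)))), -1) = Pow(Add(84, Mul(3, Mul(2, Pow(11461, Rational(1, 2))))), -1) = Pow(Add(84, Mul(6, Pow(11461, Rational(1, 2)))), -1)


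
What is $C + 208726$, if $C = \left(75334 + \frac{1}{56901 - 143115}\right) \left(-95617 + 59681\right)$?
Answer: $- \frac{116690385943118}{43107} \approx -2.707 \cdot 10^{9}$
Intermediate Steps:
$C = - \frac{116699383494800}{43107}$ ($C = \left(75334 + \frac{1}{-86214}\right) \left(-35936\right) = \left(75334 - \frac{1}{86214}\right) \left(-35936\right) = \frac{6494845475}{86214} \left(-35936\right) = - \frac{116699383494800}{43107} \approx -2.7072 \cdot 10^{9}$)
$C + 208726 = - \frac{116699383494800}{43107} + 208726 = - \frac{116690385943118}{43107}$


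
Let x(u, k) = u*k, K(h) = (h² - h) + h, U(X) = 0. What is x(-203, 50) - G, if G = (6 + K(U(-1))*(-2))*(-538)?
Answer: -6922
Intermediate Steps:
K(h) = h²
x(u, k) = k*u
G = -3228 (G = (6 + 0²*(-2))*(-538) = (6 + 0*(-2))*(-538) = (6 + 0)*(-538) = 6*(-538) = -3228)
x(-203, 50) - G = 50*(-203) - 1*(-3228) = -10150 + 3228 = -6922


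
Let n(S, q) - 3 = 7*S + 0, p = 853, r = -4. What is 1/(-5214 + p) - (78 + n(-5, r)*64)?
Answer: 8591169/4361 ≈ 1970.0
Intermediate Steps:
n(S, q) = 3 + 7*S (n(S, q) = 3 + (7*S + 0) = 3 + 7*S)
1/(-5214 + p) - (78 + n(-5, r)*64) = 1/(-5214 + 853) - (78 + (3 + 7*(-5))*64) = 1/(-4361) - (78 + (3 - 35)*64) = -1/4361 - (78 - 32*64) = -1/4361 - (78 - 2048) = -1/4361 - 1*(-1970) = -1/4361 + 1970 = 8591169/4361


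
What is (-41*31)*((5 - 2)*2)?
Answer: -7626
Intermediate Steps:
(-41*31)*((5 - 2)*2) = -3813*2 = -1271*6 = -7626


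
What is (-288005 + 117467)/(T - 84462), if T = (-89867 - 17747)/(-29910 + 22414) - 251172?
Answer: 639176424/1257902425 ≈ 0.50813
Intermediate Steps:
T = -941338849/3748 (T = -107614/(-7496) - 251172 = -107614*(-1/7496) - 251172 = 53807/3748 - 251172 = -941338849/3748 ≈ -2.5116e+5)
(-288005 + 117467)/(T - 84462) = (-288005 + 117467)/(-941338849/3748 - 84462) = -170538/(-1257902425/3748) = -170538*(-3748/1257902425) = 639176424/1257902425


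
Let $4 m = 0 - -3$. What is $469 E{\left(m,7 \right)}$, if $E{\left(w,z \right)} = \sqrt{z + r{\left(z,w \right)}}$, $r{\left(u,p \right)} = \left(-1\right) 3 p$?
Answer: $\frac{469 \sqrt{19}}{2} \approx 1022.2$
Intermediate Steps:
$r{\left(u,p \right)} = - 3 p$
$m = \frac{3}{4}$ ($m = \frac{0 - -3}{4} = \frac{0 + 3}{4} = \frac{1}{4} \cdot 3 = \frac{3}{4} \approx 0.75$)
$E{\left(w,z \right)} = \sqrt{z - 3 w}$
$469 E{\left(m,7 \right)} = 469 \sqrt{7 - \frac{9}{4}} = 469 \sqrt{\frac{19}{4}} = 469 \frac{\sqrt{19}}{2} = \frac{469 \sqrt{19}}{2}$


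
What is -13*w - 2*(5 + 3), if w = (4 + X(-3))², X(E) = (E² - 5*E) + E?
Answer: -8141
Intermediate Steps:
X(E) = E² - 4*E
w = 625 (w = (4 - 3*(-4 - 3))² = (4 - 3*(-7))² = (4 + 21)² = 25² = 625)
-13*w - 2*(5 + 3) = -13*625 - 2*(5 + 3) = -8125 - 2*8 = -8125 - 16 = -8141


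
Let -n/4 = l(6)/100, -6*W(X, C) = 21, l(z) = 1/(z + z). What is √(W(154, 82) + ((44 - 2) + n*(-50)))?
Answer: 2*√87/3 ≈ 6.2183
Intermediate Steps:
l(z) = 1/(2*z)
W(X, C) = -7/2 (W(X, C) = -⅙*21 = -7/2)
n = -1/300 (n = -4*(½)/6/100 = -4*(½)*(⅙)/100 = -1/(3*100) = -4*1/1200 = -1/300 ≈ -0.0033333)
√(W(154, 82) + ((44 - 2) + n*(-50))) = √(-7/2 + ((44 - 2) - 1/300*(-50))) = √(-7/2 + (42 + ⅙)) = √(-7/2 + 253/6) = √(116/3) = 2*√87/3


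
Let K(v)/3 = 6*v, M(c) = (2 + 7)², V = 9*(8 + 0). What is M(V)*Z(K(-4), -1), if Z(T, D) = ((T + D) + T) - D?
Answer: -11664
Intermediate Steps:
V = 72 (V = 9*8 = 72)
M(c) = 81 (M(c) = 9² = 81)
K(v) = 18*v (K(v) = 3*(6*v) = 18*v)
Z(T, D) = 2*T (Z(T, D) = ((D + T) + T) - D = (D + 2*T) - D = 2*T)
M(V)*Z(K(-4), -1) = 81*(2*(18*(-4))) = 81*(2*(-72)) = 81*(-144) = -11664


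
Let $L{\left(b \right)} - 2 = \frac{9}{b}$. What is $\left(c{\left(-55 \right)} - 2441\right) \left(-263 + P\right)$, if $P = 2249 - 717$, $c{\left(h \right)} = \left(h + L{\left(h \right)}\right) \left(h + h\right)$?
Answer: $4323483$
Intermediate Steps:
$L{\left(b \right)} = 2 + \frac{9}{b}$
$c{\left(h \right)} = 2 h \left(2 + h + \frac{9}{h}\right)$ ($c{\left(h \right)} = \left(h + \left(2 + \frac{9}{h}\right)\right) \left(h + h\right) = \left(2 + h + \frac{9}{h}\right) 2 h = 2 h \left(2 + h + \frac{9}{h}\right)$)
$P = 1532$
$\left(c{\left(-55 \right)} - 2441\right) \left(-263 + P\right) = \left(\left(18 + 2 \left(-55\right)^{2} + 4 \left(-55\right)\right) - 2441\right) \left(-263 + 1532\right) = \left(\left(18 + 2 \cdot 3025 - 220\right) - 2441\right) 1269 = \left(\left(18 + 6050 - 220\right) - 2441\right) 1269 = \left(5848 - 2441\right) 1269 = 3407 \cdot 1269 = 4323483$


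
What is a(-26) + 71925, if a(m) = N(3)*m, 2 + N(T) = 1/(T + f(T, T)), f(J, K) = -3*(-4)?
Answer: 1079629/15 ≈ 71975.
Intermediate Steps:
f(J, K) = 12 (f(J, K) = -1*(-12) = 12)
N(T) = -2 + 1/(12 + T) (N(T) = -2 + 1/(T + 12) = -2 + 1/(12 + T))
a(m) = -29*m/15 (a(m) = ((-23 - 2*3)/(12 + 3))*m = ((-23 - 6)/15)*m = ((1/15)*(-29))*m = -29*m/15)
a(-26) + 71925 = -29/15*(-26) + 71925 = 754/15 + 71925 = 1079629/15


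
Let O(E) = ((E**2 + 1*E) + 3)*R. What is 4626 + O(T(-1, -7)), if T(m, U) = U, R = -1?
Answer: 4581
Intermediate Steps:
O(E) = -3 - E - E**2 (O(E) = ((E**2 + 1*E) + 3)*(-1) = ((E**2 + E) + 3)*(-1) = ((E + E**2) + 3)*(-1) = (3 + E + E**2)*(-1) = -3 - E - E**2)
4626 + O(T(-1, -7)) = 4626 + (-3 - 1*(-7) - 1*(-7)**2) = 4626 + (-3 + 7 - 1*49) = 4626 + (-3 + 7 - 49) = 4626 - 45 = 4581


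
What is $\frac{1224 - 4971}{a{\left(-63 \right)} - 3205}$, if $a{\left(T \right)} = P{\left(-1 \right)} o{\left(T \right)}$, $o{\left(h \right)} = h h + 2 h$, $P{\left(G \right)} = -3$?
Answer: $\frac{3747}{14734} \approx 0.25431$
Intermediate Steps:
$o{\left(h \right)} = h^{2} + 2 h$
$a{\left(T \right)} = - 3 T \left(2 + T\right)$
$\frac{1224 - 4971}{a{\left(-63 \right)} - 3205} = \frac{1224 - 4971}{\left(-3\right) \left(-63\right) \left(2 - 63\right) - 3205} = - \frac{3747}{\left(-3\right) \left(-63\right) \left(-61\right) - 3205} = - \frac{3747}{-11529 - 3205} = - \frac{3747}{-14734} = \left(-3747\right) \left(- \frac{1}{14734}\right) = \frac{3747}{14734}$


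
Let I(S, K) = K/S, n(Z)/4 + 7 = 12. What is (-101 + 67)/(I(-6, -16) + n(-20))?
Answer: -3/2 ≈ -1.5000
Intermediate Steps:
n(Z) = 20 (n(Z) = -28 + 4*12 = -28 + 48 = 20)
(-101 + 67)/(I(-6, -16) + n(-20)) = (-101 + 67)/(-16/(-6) + 20) = -34/(-16*(-⅙) + 20) = -34/(8/3 + 20) = -34/68/3 = -34*3/68 = -3/2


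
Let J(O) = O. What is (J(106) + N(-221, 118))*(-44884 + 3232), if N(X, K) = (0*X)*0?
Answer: -4415112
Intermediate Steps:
N(X, K) = 0 (N(X, K) = 0*0 = 0)
(J(106) + N(-221, 118))*(-44884 + 3232) = (106 + 0)*(-44884 + 3232) = 106*(-41652) = -4415112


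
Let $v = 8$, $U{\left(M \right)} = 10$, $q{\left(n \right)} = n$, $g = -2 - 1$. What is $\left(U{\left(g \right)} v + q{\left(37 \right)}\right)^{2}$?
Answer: $13689$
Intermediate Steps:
$g = -3$
$\left(U{\left(g \right)} v + q{\left(37 \right)}\right)^{2} = \left(10 \cdot 8 + 37\right)^{2} = \left(80 + 37\right)^{2} = 117^{2} = 13689$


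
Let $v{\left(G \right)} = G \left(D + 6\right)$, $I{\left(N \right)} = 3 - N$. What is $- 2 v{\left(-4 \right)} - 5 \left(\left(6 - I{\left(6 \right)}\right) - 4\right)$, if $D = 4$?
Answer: $55$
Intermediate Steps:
$v{\left(G \right)} = 10 G$ ($v{\left(G \right)} = G \left(4 + 6\right) = G 10 = 10 G$)
$- 2 v{\left(-4 \right)} - 5 \left(\left(6 - I{\left(6 \right)}\right) - 4\right) = - 2 \cdot 10 \left(-4\right) - 5 \left(\left(6 - \left(3 - 6\right)\right) - 4\right) = \left(-2\right) \left(-40\right) - 5 \left(\left(6 - \left(3 - 6\right)\right) - 4\right) = 80 - 5 \left(\left(6 - -3\right) - 4\right) = 80 - 5 \left(\left(6 + 3\right) - 4\right) = 80 - 5 \left(9 - 4\right) = 80 - 25 = 55$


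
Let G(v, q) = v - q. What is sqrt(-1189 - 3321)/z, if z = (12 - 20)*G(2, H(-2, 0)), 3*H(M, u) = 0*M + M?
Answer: -3*I*sqrt(4510)/64 ≈ -3.148*I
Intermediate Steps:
H(M, u) = M/3 (H(M, u) = (0*M + M)/3 = (0 + M)/3 = M/3)
z = -64/3 (z = (12 - 20)*(2 - (-2)/3) = -8*(2 - 1*(-2/3)) = -8*(2 + 2/3) = -8*8/3 = -64/3 ≈ -21.333)
sqrt(-1189 - 3321)/z = sqrt(-1189 - 3321)/(-64/3) = sqrt(-4510)*(-3/64) = (I*sqrt(4510))*(-3/64) = -3*I*sqrt(4510)/64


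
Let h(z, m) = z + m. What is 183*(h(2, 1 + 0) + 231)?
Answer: 42822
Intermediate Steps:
h(z, m) = m + z
183*(h(2, 1 + 0) + 231) = 183*(((1 + 0) + 2) + 231) = 183*((1 + 2) + 231) = 183*(3 + 231) = 183*234 = 42822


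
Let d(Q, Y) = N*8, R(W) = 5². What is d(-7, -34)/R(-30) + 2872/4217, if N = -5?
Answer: -19376/21085 ≈ -0.91895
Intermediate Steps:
R(W) = 25
d(Q, Y) = -40 (d(Q, Y) = -5*8 = -40)
d(-7, -34)/R(-30) + 2872/4217 = -40/25 + 2872/4217 = -40*1/25 + 2872*(1/4217) = -8/5 + 2872/4217 = -19376/21085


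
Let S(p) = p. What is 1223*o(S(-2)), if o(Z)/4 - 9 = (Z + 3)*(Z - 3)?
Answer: 19568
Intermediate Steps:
o(Z) = 36 + 4*(-3 + Z)*(3 + Z) (o(Z) = 36 + 4*((Z + 3)*(Z - 3)) = 36 + 4*((3 + Z)*(-3 + Z)) = 36 + 4*((-3 + Z)*(3 + Z)) = 36 + 4*(-3 + Z)*(3 + Z))
1223*o(S(-2)) = 1223*(4*(-2)²) = 1223*(4*4) = 1223*16 = 19568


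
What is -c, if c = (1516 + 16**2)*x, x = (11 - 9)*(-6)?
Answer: 21264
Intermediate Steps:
x = -12 (x = 2*(-6) = -12)
c = -21264 (c = (1516 + 16**2)*(-12) = (1516 + 256)*(-12) = 1772*(-12) = -21264)
-c = -1*(-21264) = 21264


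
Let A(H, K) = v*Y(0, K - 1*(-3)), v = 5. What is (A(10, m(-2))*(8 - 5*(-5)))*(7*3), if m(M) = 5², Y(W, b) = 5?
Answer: 17325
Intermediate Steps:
m(M) = 25
A(H, K) = 25 (A(H, K) = 5*5 = 25)
(A(10, m(-2))*(8 - 5*(-5)))*(7*3) = (25*(8 - 5*(-5)))*(7*3) = (25*(8 + 25))*21 = (25*33)*21 = 825*21 = 17325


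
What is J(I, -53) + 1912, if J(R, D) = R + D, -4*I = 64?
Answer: 1843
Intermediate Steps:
I = -16 (I = -¼*64 = -16)
J(R, D) = D + R
J(I, -53) + 1912 = (-53 - 16) + 1912 = -69 + 1912 = 1843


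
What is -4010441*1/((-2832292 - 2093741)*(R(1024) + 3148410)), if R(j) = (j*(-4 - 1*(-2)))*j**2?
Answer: -4010441/10563066145450854 ≈ -3.7967e-10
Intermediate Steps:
R(j) = -2*j**3 (R(j) = (j*(-4 + 2))*j**2 = (j*(-2))*j**2 = (-2*j)*j**2 = -2*j**3)
-4010441*1/((-2832292 - 2093741)*(R(1024) + 3148410)) = -4010441*1/((-2832292 - 2093741)*(-2*1024**3 + 3148410)) = -4010441*(-1/(4926033*(-2*1073741824 + 3148410))) = -4010441*(-1/(4926033*(-2147483648 + 3148410))) = -4010441/((-2144335238*(-4926033))) = -4010441/10563066145450854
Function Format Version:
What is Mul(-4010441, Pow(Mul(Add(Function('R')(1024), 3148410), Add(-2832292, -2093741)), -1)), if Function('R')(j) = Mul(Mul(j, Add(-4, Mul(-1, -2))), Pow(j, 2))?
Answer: Rational(-4010441, 10563066145450854) ≈ -3.7967e-10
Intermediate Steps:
Function('R')(j) = Mul(-2, Pow(j, 3)) (Function('R')(j) = Mul(Mul(j, Add(-4, 2)), Pow(j, 2)) = Mul(Mul(j, -2), Pow(j, 2)) = Mul(Mul(-2, j), Pow(j, 2)) = Mul(-2, Pow(j, 3)))
Mul(-4010441, Pow(Mul(Add(Function('R')(1024), 3148410), Add(-2832292, -2093741)), -1)) = Mul(-4010441, Pow(Mul(Add(Mul(-2, Pow(1024, 3)), 3148410), Add(-2832292, -2093741)), -1)) = Mul(-4010441, Pow(Mul(Add(Mul(-2, 1073741824), 3148410), -4926033), -1)) = Mul(-4010441, Pow(Mul(Add(-2147483648, 3148410), -4926033), -1)) = Mul(-4010441, Pow(Mul(-2144335238, -4926033), -1)) = Mul(-4010441, Pow(10563066145450854, -1)) = Mul(-4010441, Rational(1, 10563066145450854)) = Rational(-4010441, 10563066145450854)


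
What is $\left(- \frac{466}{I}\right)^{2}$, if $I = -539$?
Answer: $\frac{217156}{290521} \approx 0.74747$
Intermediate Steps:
$\left(- \frac{466}{I}\right)^{2} = \left(- \frac{466}{-539}\right)^{2} = \left(\left(-466\right) \left(- \frac{1}{539}\right)\right)^{2} = \left(\frac{466}{539}\right)^{2} = \frac{217156}{290521}$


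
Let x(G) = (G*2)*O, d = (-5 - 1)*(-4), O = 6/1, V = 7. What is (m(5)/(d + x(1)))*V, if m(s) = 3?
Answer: 7/12 ≈ 0.58333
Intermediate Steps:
O = 6 (O = 6*1 = 6)
d = 24 (d = -6*(-4) = 24)
x(G) = 12*G (x(G) = (G*2)*6 = (2*G)*6 = 12*G)
(m(5)/(d + x(1)))*V = (3/(24 + 12*1))*7 = (3/(24 + 12))*7 = (3/36)*7 = (3*(1/36))*7 = (1/12)*7 = 7/12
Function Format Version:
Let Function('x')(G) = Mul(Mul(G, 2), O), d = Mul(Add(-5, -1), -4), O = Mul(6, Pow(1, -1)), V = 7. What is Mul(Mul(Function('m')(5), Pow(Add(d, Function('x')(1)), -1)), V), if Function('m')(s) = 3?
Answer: Rational(7, 12) ≈ 0.58333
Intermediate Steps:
O = 6 (O = Mul(6, 1) = 6)
d = 24 (d = Mul(-6, -4) = 24)
Function('x')(G) = Mul(12, G) (Function('x')(G) = Mul(Mul(G, 2), 6) = Mul(Mul(2, G), 6) = Mul(12, G))
Mul(Mul(Function('m')(5), Pow(Add(d, Function('x')(1)), -1)), V) = Mul(Mul(3, Pow(Add(24, Mul(12, 1)), -1)), 7) = Mul(Mul(3, Pow(Add(24, 12), -1)), 7) = Mul(Mul(3, Pow(36, -1)), 7) = Mul(Mul(3, Rational(1, 36)), 7) = Mul(Rational(1, 12), 7) = Rational(7, 12)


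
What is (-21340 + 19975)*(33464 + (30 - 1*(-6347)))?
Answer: -54382965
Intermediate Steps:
(-21340 + 19975)*(33464 + (30 - 1*(-6347))) = -1365*(33464 + (30 + 6347)) = -1365*(33464 + 6377) = -1365*39841 = -54382965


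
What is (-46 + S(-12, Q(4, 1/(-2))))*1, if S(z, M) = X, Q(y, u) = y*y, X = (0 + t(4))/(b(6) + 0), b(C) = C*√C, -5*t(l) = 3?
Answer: -46 - √6/60 ≈ -46.041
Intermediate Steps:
t(l) = -⅗ (t(l) = -⅕*3 = -⅗)
b(C) = C^(3/2)
X = -√6/60 (X = (0 - ⅗)/(6^(3/2) + 0) = -3/(5*(6*√6 + 0)) = -3*√6/36/5 = -√6/60 ≈ -0.040825)
Q(y, u) = y²
S(z, M) = -√6/60
(-46 + S(-12, Q(4, 1/(-2))))*1 = (-46 - √6/60)*1 = -46 - √6/60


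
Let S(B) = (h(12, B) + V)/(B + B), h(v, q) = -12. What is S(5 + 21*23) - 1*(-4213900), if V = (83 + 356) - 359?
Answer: 1028191617/244 ≈ 4.2139e+6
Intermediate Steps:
V = 80 (V = 439 - 359 = 80)
S(B) = 34/B (S(B) = (-12 + 80)/(B + B) = 68/((2*B)) = 68*(1/(2*B)) = 34/B)
S(5 + 21*23) - 1*(-4213900) = 34/(5 + 21*23) - 1*(-4213900) = 34/(5 + 483) + 4213900 = 34/488 + 4213900 = 34*(1/488) + 4213900 = 17/244 + 4213900 = 1028191617/244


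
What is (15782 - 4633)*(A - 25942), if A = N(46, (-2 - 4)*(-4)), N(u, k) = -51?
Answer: -289795957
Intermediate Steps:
A = -51
(15782 - 4633)*(A - 25942) = (15782 - 4633)*(-51 - 25942) = 11149*(-25993) = -289795957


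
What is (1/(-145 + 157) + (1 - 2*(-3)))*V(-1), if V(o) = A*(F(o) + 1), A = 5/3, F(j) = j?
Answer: 0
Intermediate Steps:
A = 5/3 (A = 5*(1/3) = 5/3 ≈ 1.6667)
V(o) = 5/3 + 5*o/3 (V(o) = 5*(o + 1)/3 = 5*(1 + o)/3 = 5/3 + 5*o/3)
(1/(-145 + 157) + (1 - 2*(-3)))*V(-1) = (1/(-145 + 157) + (1 - 2*(-3)))*(5/3 + (5/3)*(-1)) = (1/12 + (1 + 6))*(5/3 - 5/3) = (1/12 + 7)*0 = (85/12)*0 = 0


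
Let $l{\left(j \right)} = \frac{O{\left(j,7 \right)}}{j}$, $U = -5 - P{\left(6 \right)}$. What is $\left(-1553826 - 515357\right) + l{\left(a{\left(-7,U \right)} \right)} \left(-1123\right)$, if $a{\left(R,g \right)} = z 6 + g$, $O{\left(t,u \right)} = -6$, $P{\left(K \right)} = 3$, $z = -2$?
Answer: $- \frac{20695199}{10} \approx -2.0695 \cdot 10^{6}$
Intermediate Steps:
$U = -8$ ($U = -5 - 3 = -8$)
$a{\left(R,g \right)} = -12 + g$ ($a{\left(R,g \right)} = \left(-2\right) 6 + g = -12 + g$)
$l{\left(j \right)} = - \frac{6}{j}$
$\left(-1553826 - 515357\right) + l{\left(a{\left(-7,U \right)} \right)} \left(-1123\right) = \left(-1553826 - 515357\right) + - \frac{6}{-12 - 8} \left(-1123\right) = \left(-1553826 - 515357\right) + - \frac{6}{-20} \left(-1123\right) = -2069183 + \left(-6\right) \left(- \frac{1}{20}\right) \left(-1123\right) = -2069183 + \frac{3}{10} \left(-1123\right) = -2069183 - \frac{3369}{10} = - \frac{20695199}{10}$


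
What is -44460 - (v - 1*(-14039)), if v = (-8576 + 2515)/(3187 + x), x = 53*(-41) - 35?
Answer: -5205860/89 ≈ -58493.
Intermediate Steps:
x = -2208 (x = -2173 - 35 = -2208)
v = -551/89 (v = (-8576 + 2515)/(3187 - 2208) = -6061/979 = -6061*1/979 = -551/89 ≈ -6.1910)
-44460 - (v - 1*(-14039)) = -44460 - (-551/89 - 1*(-14039)) = -44460 - (-551/89 + 14039) = -44460 - 1*1248920/89 = -44460 - 1248920/89 = -5205860/89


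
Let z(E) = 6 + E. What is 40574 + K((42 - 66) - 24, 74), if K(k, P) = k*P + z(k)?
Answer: 36980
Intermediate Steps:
K(k, P) = 6 + k + P*k (K(k, P) = k*P + (6 + k) = P*k + (6 + k) = 6 + k + P*k)
40574 + K((42 - 66) - 24, 74) = 40574 + (6 + ((42 - 66) - 24) + 74*((42 - 66) - 24)) = 40574 + (6 + (-24 - 24) + 74*(-24 - 24)) = 40574 + (6 - 48 + 74*(-48)) = 40574 + (6 - 48 - 3552) = 40574 - 3594 = 36980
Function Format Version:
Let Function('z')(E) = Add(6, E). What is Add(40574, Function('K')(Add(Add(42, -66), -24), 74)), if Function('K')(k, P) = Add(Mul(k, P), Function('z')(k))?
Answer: 36980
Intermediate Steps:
Function('K')(k, P) = Add(6, k, Mul(P, k)) (Function('K')(k, P) = Add(Mul(k, P), Add(6, k)) = Add(Mul(P, k), Add(6, k)) = Add(6, k, Mul(P, k)))
Add(40574, Function('K')(Add(Add(42, -66), -24), 74)) = Add(40574, Add(6, Add(Add(42, -66), -24), Mul(74, Add(Add(42, -66), -24)))) = Add(40574, Add(6, Add(-24, -24), Mul(74, Add(-24, -24)))) = Add(40574, Add(6, -48, Mul(74, -48))) = Add(40574, Add(6, -48, -3552)) = Add(40574, -3594) = 36980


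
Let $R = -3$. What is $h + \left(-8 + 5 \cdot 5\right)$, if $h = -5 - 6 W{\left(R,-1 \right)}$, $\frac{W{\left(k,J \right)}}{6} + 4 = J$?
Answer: $192$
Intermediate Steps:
$W{\left(k,J \right)} = -24 + 6 J$
$h = 175$ ($h = -5 - 6 \left(-24 + 6 \left(-1\right)\right) = -5 - 6 \left(-24 - 6\right) = -5 - -180 = -5 + 180 = 175$)
$h + \left(-8 + 5 \cdot 5\right) = 175 + \left(-8 + 5 \cdot 5\right) = 175 + \left(-8 + 25\right) = 175 + 17 = 192$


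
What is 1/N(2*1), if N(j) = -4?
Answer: -¼ ≈ -0.25000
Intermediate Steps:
1/N(2*1) = 1/(-4) = -¼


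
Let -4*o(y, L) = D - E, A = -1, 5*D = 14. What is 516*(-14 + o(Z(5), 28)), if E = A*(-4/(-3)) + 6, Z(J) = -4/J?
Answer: -34916/5 ≈ -6983.2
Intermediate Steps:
D = 14/5 (D = (⅕)*14 = 14/5 ≈ 2.8000)
E = 14/3 (E = -(-4)/(-3) + 6 = -(-4)*(-1)/3 + 6 = -1*4/3 + 6 = -4/3 + 6 = 14/3 ≈ 4.6667)
o(y, L) = 7/15 (o(y, L) = -(14/5 - 1*14/3)/4 = -(14/5 - 14/3)/4 = -¼*(-28/15) = 7/15)
516*(-14 + o(Z(5), 28)) = 516*(-14 + 7/15) = 516*(-203/15) = -34916/5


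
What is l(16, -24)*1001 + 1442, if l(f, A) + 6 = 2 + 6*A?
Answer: -146706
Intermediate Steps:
l(f, A) = -4 + 6*A (l(f, A) = -6 + (2 + 6*A) = -4 + 6*A)
l(16, -24)*1001 + 1442 = (-4 + 6*(-24))*1001 + 1442 = (-4 - 144)*1001 + 1442 = -148*1001 + 1442 = -148148 + 1442 = -146706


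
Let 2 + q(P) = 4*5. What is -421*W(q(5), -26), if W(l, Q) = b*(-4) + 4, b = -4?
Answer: -8420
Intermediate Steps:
q(P) = 18 (q(P) = -2 + 4*5 = -2 + 20 = 18)
W(l, Q) = 20 (W(l, Q) = -4*(-4) + 4 = 16 + 4 = 20)
-421*W(q(5), -26) = -421*20 = -8420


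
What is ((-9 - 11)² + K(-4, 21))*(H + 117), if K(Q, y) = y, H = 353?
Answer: 197870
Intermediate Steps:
((-9 - 11)² + K(-4, 21))*(H + 117) = ((-9 - 11)² + 21)*(353 + 117) = ((-20)² + 21)*470 = (400 + 21)*470 = 421*470 = 197870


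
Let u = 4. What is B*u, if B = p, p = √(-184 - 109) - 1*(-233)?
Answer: 932 + 4*I*√293 ≈ 932.0 + 68.469*I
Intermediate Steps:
p = 233 + I*√293 (p = √(-293) + 233 = I*√293 + 233 = 233 + I*√293 ≈ 233.0 + 17.117*I)
B = 233 + I*√293 ≈ 233.0 + 17.117*I
B*u = (233 + I*√293)*4 = 932 + 4*I*√293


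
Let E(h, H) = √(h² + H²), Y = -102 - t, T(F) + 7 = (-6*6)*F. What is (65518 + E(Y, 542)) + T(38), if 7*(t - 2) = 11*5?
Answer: 64143 + 5*√600301/7 ≈ 64696.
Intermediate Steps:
t = 69/7 (t = 2 + (11*5)/7 = 2 + (⅐)*55 = 2 + 55/7 = 69/7 ≈ 9.8571)
T(F) = -7 - 36*F (T(F) = -7 + (-6*6)*F = -7 - 36*F)
Y = -783/7 (Y = -102 - 1*69/7 = -102 - 69/7 = -783/7 ≈ -111.86)
E(h, H) = √(H² + h²)
(65518 + E(Y, 542)) + T(38) = (65518 + √(542² + (-783/7)²)) + (-7 - 36*38) = (65518 + √(293764 + 613089/49)) + (-7 - 1368) = (65518 + √(15007525/49)) - 1375 = (65518 + 5*√600301/7) - 1375 = 64143 + 5*√600301/7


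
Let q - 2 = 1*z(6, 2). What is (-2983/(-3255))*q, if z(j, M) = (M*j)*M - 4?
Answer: 65626/3255 ≈ 20.162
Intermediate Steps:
z(j, M) = -4 + j*M² (z(j, M) = j*M² - 4 = -4 + j*M²)
q = 22 (q = 2 + 1*(-4 + 6*2²) = 2 + 1*(-4 + 6*4) = 2 + 1*(-4 + 24) = 2 + 1*20 = 2 + 20 = 22)
(-2983/(-3255))*q = -2983/(-3255)*22 = -2983*(-1/3255)*22 = (2983/3255)*22 = 65626/3255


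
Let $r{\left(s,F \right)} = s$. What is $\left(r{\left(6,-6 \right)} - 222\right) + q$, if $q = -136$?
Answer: $-352$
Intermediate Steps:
$\left(r{\left(6,-6 \right)} - 222\right) + q = \left(6 - 222\right) - 136 = -216 - 136 = -352$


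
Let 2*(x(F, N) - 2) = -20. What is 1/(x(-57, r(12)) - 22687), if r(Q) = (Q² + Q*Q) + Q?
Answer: -1/22695 ≈ -4.4063e-5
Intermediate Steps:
r(Q) = Q + 2*Q² (r(Q) = (Q² + Q²) + Q = 2*Q² + Q = Q + 2*Q²)
x(F, N) = -8 (x(F, N) = 2 + (½)*(-20) = 2 - 10 = -8)
1/(x(-57, r(12)) - 22687) = 1/(-8 - 22687) = 1/(-22695) = -1/22695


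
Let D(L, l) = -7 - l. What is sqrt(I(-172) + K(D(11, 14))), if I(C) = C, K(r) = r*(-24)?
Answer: 2*sqrt(83) ≈ 18.221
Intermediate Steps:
K(r) = -24*r
sqrt(I(-172) + K(D(11, 14))) = sqrt(-172 - 24*(-7 - 1*14)) = sqrt(-172 - 24*(-7 - 14)) = sqrt(-172 - 24*(-21)) = sqrt(-172 + 504) = sqrt(332) = 2*sqrt(83)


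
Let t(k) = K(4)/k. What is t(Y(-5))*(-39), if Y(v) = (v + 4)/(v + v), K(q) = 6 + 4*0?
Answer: -2340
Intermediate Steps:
K(q) = 6 (K(q) = 6 + 0 = 6)
Y(v) = (4 + v)/(2*v) (Y(v) = (4 + v)/((2*v)) = (4 + v)*(1/(2*v)) = (4 + v)/(2*v))
t(k) = 6/k
t(Y(-5))*(-39) = (6/(((1/2)*(4 - 5)/(-5))))*(-39) = (6/(((1/2)*(-1/5)*(-1))))*(-39) = (6/(1/10))*(-39) = (6*10)*(-39) = 60*(-39) = -2340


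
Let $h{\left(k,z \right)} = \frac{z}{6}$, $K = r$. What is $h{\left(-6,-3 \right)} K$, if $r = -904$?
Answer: $452$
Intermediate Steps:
$K = -904$
$h{\left(k,z \right)} = \frac{z}{6}$ ($h{\left(k,z \right)} = z \frac{1}{6} = \frac{z}{6}$)
$h{\left(-6,-3 \right)} K = \frac{1}{6} \left(-3\right) \left(-904\right) = \left(- \frac{1}{2}\right) \left(-904\right) = 452$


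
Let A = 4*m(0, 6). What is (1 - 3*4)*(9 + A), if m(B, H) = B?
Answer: -99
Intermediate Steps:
A = 0 (A = 4*0 = 0)
(1 - 3*4)*(9 + A) = (1 - 3*4)*(9 + 0) = (1 - 12)*9 = -11*9 = -99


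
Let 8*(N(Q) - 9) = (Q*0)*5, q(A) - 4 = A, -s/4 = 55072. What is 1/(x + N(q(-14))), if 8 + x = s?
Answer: -1/220287 ≈ -4.5395e-6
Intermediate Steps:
s = -220288 (s = -4*55072 = -220288)
q(A) = 4 + A
N(Q) = 9 (N(Q) = 9 + ((Q*0)*5)/8 = 9 + (0*5)/8 = 9 + (⅛)*0 = 9 + 0 = 9)
x = -220296 (x = -8 - 220288 = -220296)
1/(x + N(q(-14))) = 1/(-220296 + 9) = 1/(-220287) = -1/220287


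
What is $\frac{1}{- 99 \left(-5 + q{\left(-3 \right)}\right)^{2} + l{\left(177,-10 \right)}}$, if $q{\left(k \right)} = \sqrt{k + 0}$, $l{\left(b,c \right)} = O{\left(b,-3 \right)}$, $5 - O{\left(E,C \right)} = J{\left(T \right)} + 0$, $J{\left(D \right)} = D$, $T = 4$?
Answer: $- \frac{i}{990 \sqrt{3} + 2177 i} \approx -0.00028348 - 0.00022328 i$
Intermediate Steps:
$O{\left(E,C \right)} = 1$ ($O{\left(E,C \right)} = 5 - \left(4 + 0\right) = 5 - 4 = 1$)
$l{\left(b,c \right)} = 1$
$q{\left(k \right)} = \sqrt{k}$
$\frac{1}{- 99 \left(-5 + q{\left(-3 \right)}\right)^{2} + l{\left(177,-10 \right)}} = \frac{1}{- 99 \left(-5 + \sqrt{-3}\right)^{2} + 1} = \frac{1}{- 99 \left(-5 + i \sqrt{3}\right)^{2} + 1} = \frac{1}{1 - 99 \left(-5 + i \sqrt{3}\right)^{2}}$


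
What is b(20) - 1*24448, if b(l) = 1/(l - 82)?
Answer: -1515777/62 ≈ -24448.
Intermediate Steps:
b(l) = 1/(-82 + l)
b(20) - 1*24448 = 1/(-82 + 20) - 1*24448 = 1/(-62) - 24448 = -1/62 - 24448 = -1515777/62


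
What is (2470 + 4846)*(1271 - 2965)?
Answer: -12393304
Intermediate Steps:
(2470 + 4846)*(1271 - 2965) = 7316*(-1694) = -12393304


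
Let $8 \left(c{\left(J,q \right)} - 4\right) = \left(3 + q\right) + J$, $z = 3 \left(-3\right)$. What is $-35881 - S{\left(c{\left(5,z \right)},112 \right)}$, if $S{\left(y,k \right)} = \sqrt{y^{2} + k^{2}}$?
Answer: $-35881 - \frac{\sqrt{803777}}{8} \approx -35993.0$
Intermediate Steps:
$z = -9$
$c{\left(J,q \right)} = \frac{35}{8} + \frac{J}{8} + \frac{q}{8}$ ($c{\left(J,q \right)} = 4 + \frac{\left(3 + q\right) + J}{8} = 4 + \frac{3 + J + q}{8} = 4 + \left(\frac{3}{8} + \frac{J}{8} + \frac{q}{8}\right) = \frac{35}{8} + \frac{J}{8} + \frac{q}{8}$)
$S{\left(y,k \right)} = \sqrt{k^{2} + y^{2}}$
$-35881 - S{\left(c{\left(5,z \right)},112 \right)} = -35881 - \sqrt{112^{2} + \left(\frac{35}{8} + \frac{1}{8} \cdot 5 + \frac{1}{8} \left(-9\right)\right)^{2}} = -35881 - \sqrt{12544 + \left(\frac{35}{8} + \frac{5}{8} - \frac{9}{8}\right)^{2}} = -35881 - \sqrt{12544 + \left(\frac{31}{8}\right)^{2}} = -35881 - \sqrt{12544 + \frac{961}{64}} = -35881 - \sqrt{\frac{803777}{64}} = -35881 - \frac{\sqrt{803777}}{8}$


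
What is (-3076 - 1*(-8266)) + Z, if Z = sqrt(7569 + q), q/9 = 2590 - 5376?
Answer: 5190 + 3*I*sqrt(1945) ≈ 5190.0 + 132.31*I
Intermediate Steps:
q = -25074 (q = 9*(2590 - 5376) = 9*(-2786) = -25074)
Z = 3*I*sqrt(1945) (Z = sqrt(7569 - 25074) = sqrt(-17505) = 3*I*sqrt(1945) ≈ 132.31*I)
(-3076 - 1*(-8266)) + Z = (-3076 - 1*(-8266)) + 3*I*sqrt(1945) = (-3076 + 8266) + 3*I*sqrt(1945) = 5190 + 3*I*sqrt(1945)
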